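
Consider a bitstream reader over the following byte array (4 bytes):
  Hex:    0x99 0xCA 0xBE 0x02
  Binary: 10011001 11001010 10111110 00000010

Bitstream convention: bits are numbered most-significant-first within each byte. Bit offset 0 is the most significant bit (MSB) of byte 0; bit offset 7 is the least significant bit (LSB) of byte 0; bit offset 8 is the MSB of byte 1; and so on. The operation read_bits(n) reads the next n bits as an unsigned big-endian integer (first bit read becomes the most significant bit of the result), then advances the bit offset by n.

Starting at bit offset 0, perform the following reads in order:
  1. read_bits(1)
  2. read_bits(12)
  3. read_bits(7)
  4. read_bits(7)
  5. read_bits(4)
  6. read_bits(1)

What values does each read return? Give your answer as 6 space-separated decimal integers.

Answer: 1 825 43 112 1 0

Derivation:
Read 1: bits[0:1] width=1 -> value=1 (bin 1); offset now 1 = byte 0 bit 1; 31 bits remain
Read 2: bits[1:13] width=12 -> value=825 (bin 001100111001); offset now 13 = byte 1 bit 5; 19 bits remain
Read 3: bits[13:20] width=7 -> value=43 (bin 0101011); offset now 20 = byte 2 bit 4; 12 bits remain
Read 4: bits[20:27] width=7 -> value=112 (bin 1110000); offset now 27 = byte 3 bit 3; 5 bits remain
Read 5: bits[27:31] width=4 -> value=1 (bin 0001); offset now 31 = byte 3 bit 7; 1 bits remain
Read 6: bits[31:32] width=1 -> value=0 (bin 0); offset now 32 = byte 4 bit 0; 0 bits remain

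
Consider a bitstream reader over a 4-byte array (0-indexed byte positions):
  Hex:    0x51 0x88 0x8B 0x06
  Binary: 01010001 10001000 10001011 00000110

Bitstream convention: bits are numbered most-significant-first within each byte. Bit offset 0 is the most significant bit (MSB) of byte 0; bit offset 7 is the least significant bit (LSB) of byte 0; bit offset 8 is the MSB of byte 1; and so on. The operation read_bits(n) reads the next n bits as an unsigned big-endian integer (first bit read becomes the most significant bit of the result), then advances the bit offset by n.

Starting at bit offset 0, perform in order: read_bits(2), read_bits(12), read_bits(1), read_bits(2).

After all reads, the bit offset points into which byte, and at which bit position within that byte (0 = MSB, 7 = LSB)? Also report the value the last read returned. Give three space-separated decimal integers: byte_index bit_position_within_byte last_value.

Answer: 2 1 1

Derivation:
Read 1: bits[0:2] width=2 -> value=1 (bin 01); offset now 2 = byte 0 bit 2; 30 bits remain
Read 2: bits[2:14] width=12 -> value=1122 (bin 010001100010); offset now 14 = byte 1 bit 6; 18 bits remain
Read 3: bits[14:15] width=1 -> value=0 (bin 0); offset now 15 = byte 1 bit 7; 17 bits remain
Read 4: bits[15:17] width=2 -> value=1 (bin 01); offset now 17 = byte 2 bit 1; 15 bits remain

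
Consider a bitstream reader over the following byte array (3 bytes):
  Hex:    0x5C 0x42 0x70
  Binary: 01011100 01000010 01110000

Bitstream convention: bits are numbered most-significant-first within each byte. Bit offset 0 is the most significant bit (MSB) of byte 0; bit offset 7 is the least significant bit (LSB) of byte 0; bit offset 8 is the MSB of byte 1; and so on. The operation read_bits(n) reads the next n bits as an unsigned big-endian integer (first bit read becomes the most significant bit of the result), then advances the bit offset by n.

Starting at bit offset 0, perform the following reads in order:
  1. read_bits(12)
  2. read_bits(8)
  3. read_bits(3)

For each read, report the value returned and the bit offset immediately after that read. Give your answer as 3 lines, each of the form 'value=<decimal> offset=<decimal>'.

Read 1: bits[0:12] width=12 -> value=1476 (bin 010111000100); offset now 12 = byte 1 bit 4; 12 bits remain
Read 2: bits[12:20] width=8 -> value=39 (bin 00100111); offset now 20 = byte 2 bit 4; 4 bits remain
Read 3: bits[20:23] width=3 -> value=0 (bin 000); offset now 23 = byte 2 bit 7; 1 bits remain

Answer: value=1476 offset=12
value=39 offset=20
value=0 offset=23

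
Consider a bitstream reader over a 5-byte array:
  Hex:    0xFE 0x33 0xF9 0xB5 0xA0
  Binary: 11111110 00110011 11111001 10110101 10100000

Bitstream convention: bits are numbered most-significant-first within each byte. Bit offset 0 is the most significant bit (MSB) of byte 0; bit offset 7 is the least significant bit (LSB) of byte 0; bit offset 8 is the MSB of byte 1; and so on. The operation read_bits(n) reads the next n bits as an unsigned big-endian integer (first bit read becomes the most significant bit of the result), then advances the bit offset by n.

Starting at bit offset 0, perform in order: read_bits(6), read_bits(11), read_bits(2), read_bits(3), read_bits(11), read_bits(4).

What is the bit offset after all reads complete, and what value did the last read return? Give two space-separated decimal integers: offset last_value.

Answer: 37 4

Derivation:
Read 1: bits[0:6] width=6 -> value=63 (bin 111111); offset now 6 = byte 0 bit 6; 34 bits remain
Read 2: bits[6:17] width=11 -> value=1127 (bin 10001100111); offset now 17 = byte 2 bit 1; 23 bits remain
Read 3: bits[17:19] width=2 -> value=3 (bin 11); offset now 19 = byte 2 bit 3; 21 bits remain
Read 4: bits[19:22] width=3 -> value=6 (bin 110); offset now 22 = byte 2 bit 6; 18 bits remain
Read 5: bits[22:33] width=11 -> value=875 (bin 01101101011); offset now 33 = byte 4 bit 1; 7 bits remain
Read 6: bits[33:37] width=4 -> value=4 (bin 0100); offset now 37 = byte 4 bit 5; 3 bits remain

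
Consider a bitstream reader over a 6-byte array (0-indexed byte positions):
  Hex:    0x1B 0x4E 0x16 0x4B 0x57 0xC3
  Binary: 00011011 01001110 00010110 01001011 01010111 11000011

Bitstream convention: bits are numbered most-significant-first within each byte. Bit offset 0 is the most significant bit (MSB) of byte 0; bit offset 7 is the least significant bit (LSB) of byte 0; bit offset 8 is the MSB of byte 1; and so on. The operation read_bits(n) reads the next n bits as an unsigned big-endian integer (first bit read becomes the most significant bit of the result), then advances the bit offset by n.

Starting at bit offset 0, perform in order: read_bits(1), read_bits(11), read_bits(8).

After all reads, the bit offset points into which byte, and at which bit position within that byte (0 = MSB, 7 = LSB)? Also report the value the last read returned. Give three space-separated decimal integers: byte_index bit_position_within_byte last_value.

Answer: 2 4 225

Derivation:
Read 1: bits[0:1] width=1 -> value=0 (bin 0); offset now 1 = byte 0 bit 1; 47 bits remain
Read 2: bits[1:12] width=11 -> value=436 (bin 00110110100); offset now 12 = byte 1 bit 4; 36 bits remain
Read 3: bits[12:20] width=8 -> value=225 (bin 11100001); offset now 20 = byte 2 bit 4; 28 bits remain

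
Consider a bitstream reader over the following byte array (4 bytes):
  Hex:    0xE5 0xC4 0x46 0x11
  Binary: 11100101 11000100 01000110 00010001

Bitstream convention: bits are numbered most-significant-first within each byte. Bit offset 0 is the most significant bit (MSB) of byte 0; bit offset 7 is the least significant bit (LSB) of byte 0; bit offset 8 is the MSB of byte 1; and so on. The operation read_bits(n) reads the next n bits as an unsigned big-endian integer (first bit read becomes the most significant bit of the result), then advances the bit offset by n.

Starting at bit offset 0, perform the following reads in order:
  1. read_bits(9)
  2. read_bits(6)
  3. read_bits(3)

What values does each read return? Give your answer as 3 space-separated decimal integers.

Read 1: bits[0:9] width=9 -> value=459 (bin 111001011); offset now 9 = byte 1 bit 1; 23 bits remain
Read 2: bits[9:15] width=6 -> value=34 (bin 100010); offset now 15 = byte 1 bit 7; 17 bits remain
Read 3: bits[15:18] width=3 -> value=1 (bin 001); offset now 18 = byte 2 bit 2; 14 bits remain

Answer: 459 34 1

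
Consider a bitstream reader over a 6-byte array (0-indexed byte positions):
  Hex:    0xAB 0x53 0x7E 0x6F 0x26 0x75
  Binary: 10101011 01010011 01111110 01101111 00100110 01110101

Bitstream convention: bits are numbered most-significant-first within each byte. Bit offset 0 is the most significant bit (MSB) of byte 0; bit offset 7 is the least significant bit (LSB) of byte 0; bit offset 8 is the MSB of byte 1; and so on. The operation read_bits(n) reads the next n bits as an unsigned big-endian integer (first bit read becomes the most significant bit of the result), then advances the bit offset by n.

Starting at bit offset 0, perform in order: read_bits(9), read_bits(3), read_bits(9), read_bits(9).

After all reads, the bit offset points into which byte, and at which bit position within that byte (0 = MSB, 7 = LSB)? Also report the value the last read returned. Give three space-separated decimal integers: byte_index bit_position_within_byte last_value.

Answer: 3 6 411

Derivation:
Read 1: bits[0:9] width=9 -> value=342 (bin 101010110); offset now 9 = byte 1 bit 1; 39 bits remain
Read 2: bits[9:12] width=3 -> value=5 (bin 101); offset now 12 = byte 1 bit 4; 36 bits remain
Read 3: bits[12:21] width=9 -> value=111 (bin 001101111); offset now 21 = byte 2 bit 5; 27 bits remain
Read 4: bits[21:30] width=9 -> value=411 (bin 110011011); offset now 30 = byte 3 bit 6; 18 bits remain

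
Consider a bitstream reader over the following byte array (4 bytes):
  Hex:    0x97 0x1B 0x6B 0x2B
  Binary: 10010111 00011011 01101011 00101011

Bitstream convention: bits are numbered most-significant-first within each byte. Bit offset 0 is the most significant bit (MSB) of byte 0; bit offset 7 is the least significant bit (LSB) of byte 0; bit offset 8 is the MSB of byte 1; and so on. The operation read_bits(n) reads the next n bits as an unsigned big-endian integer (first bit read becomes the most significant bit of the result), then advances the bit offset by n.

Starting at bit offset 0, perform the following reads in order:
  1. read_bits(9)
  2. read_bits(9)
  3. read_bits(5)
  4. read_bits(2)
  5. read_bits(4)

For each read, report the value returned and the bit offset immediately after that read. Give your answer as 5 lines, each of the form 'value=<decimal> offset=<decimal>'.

Answer: value=302 offset=9
value=109 offset=18
value=21 offset=23
value=2 offset=25
value=5 offset=29

Derivation:
Read 1: bits[0:9] width=9 -> value=302 (bin 100101110); offset now 9 = byte 1 bit 1; 23 bits remain
Read 2: bits[9:18] width=9 -> value=109 (bin 001101101); offset now 18 = byte 2 bit 2; 14 bits remain
Read 3: bits[18:23] width=5 -> value=21 (bin 10101); offset now 23 = byte 2 bit 7; 9 bits remain
Read 4: bits[23:25] width=2 -> value=2 (bin 10); offset now 25 = byte 3 bit 1; 7 bits remain
Read 5: bits[25:29] width=4 -> value=5 (bin 0101); offset now 29 = byte 3 bit 5; 3 bits remain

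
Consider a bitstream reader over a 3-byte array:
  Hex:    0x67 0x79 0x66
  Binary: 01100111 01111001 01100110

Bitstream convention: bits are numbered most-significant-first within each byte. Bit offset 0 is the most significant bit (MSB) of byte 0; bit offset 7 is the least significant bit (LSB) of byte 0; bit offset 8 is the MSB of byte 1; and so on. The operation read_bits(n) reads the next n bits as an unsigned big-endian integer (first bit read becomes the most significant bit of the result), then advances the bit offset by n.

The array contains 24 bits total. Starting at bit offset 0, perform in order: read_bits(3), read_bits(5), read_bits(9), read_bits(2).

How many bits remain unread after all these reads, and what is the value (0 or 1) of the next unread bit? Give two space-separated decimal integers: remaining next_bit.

Read 1: bits[0:3] width=3 -> value=3 (bin 011); offset now 3 = byte 0 bit 3; 21 bits remain
Read 2: bits[3:8] width=5 -> value=7 (bin 00111); offset now 8 = byte 1 bit 0; 16 bits remain
Read 3: bits[8:17] width=9 -> value=242 (bin 011110010); offset now 17 = byte 2 bit 1; 7 bits remain
Read 4: bits[17:19] width=2 -> value=3 (bin 11); offset now 19 = byte 2 bit 3; 5 bits remain

Answer: 5 0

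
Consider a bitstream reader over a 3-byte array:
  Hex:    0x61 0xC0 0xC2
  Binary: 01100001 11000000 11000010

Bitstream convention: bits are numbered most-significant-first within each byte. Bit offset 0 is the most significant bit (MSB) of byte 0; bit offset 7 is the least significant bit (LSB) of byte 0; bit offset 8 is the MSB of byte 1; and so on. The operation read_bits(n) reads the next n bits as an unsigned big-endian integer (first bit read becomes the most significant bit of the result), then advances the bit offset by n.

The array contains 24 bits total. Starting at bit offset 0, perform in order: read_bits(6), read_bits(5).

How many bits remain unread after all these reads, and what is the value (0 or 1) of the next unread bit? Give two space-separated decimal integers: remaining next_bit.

Answer: 13 0

Derivation:
Read 1: bits[0:6] width=6 -> value=24 (bin 011000); offset now 6 = byte 0 bit 6; 18 bits remain
Read 2: bits[6:11] width=5 -> value=14 (bin 01110); offset now 11 = byte 1 bit 3; 13 bits remain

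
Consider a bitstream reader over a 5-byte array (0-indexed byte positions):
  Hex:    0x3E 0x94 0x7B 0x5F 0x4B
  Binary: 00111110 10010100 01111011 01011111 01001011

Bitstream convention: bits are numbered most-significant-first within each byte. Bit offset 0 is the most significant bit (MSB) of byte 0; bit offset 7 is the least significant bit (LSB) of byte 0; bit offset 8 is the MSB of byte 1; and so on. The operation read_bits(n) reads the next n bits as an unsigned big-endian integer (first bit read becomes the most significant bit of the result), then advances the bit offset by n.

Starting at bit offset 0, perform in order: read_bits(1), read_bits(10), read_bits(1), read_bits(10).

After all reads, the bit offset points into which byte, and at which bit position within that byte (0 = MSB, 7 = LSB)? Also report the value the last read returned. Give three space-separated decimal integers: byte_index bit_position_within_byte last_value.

Read 1: bits[0:1] width=1 -> value=0 (bin 0); offset now 1 = byte 0 bit 1; 39 bits remain
Read 2: bits[1:11] width=10 -> value=500 (bin 0111110100); offset now 11 = byte 1 bit 3; 29 bits remain
Read 3: bits[11:12] width=1 -> value=1 (bin 1); offset now 12 = byte 1 bit 4; 28 bits remain
Read 4: bits[12:22] width=10 -> value=286 (bin 0100011110); offset now 22 = byte 2 bit 6; 18 bits remain

Answer: 2 6 286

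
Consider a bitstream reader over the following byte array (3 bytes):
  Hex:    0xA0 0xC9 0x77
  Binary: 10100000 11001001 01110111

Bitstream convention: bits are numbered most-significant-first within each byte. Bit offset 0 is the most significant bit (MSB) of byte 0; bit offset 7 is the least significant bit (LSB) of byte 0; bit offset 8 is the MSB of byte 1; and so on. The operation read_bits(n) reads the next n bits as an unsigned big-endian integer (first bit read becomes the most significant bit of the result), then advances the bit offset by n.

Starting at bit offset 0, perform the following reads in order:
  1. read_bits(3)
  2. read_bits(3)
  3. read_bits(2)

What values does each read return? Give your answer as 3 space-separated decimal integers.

Answer: 5 0 0

Derivation:
Read 1: bits[0:3] width=3 -> value=5 (bin 101); offset now 3 = byte 0 bit 3; 21 bits remain
Read 2: bits[3:6] width=3 -> value=0 (bin 000); offset now 6 = byte 0 bit 6; 18 bits remain
Read 3: bits[6:8] width=2 -> value=0 (bin 00); offset now 8 = byte 1 bit 0; 16 bits remain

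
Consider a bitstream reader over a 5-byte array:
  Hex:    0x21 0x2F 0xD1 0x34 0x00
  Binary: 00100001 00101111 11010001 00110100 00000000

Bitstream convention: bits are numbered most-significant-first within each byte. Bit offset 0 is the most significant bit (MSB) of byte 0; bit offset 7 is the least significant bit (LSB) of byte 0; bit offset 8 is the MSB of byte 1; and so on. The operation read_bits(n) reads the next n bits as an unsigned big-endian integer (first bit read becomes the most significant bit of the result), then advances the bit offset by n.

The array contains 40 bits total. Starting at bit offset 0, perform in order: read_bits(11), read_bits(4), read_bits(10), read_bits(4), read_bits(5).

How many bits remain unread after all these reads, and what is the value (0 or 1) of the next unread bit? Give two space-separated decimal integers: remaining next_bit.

Read 1: bits[0:11] width=11 -> value=265 (bin 00100001001); offset now 11 = byte 1 bit 3; 29 bits remain
Read 2: bits[11:15] width=4 -> value=7 (bin 0111); offset now 15 = byte 1 bit 7; 25 bits remain
Read 3: bits[15:25] width=10 -> value=930 (bin 1110100010); offset now 25 = byte 3 bit 1; 15 bits remain
Read 4: bits[25:29] width=4 -> value=6 (bin 0110); offset now 29 = byte 3 bit 5; 11 bits remain
Read 5: bits[29:34] width=5 -> value=16 (bin 10000); offset now 34 = byte 4 bit 2; 6 bits remain

Answer: 6 0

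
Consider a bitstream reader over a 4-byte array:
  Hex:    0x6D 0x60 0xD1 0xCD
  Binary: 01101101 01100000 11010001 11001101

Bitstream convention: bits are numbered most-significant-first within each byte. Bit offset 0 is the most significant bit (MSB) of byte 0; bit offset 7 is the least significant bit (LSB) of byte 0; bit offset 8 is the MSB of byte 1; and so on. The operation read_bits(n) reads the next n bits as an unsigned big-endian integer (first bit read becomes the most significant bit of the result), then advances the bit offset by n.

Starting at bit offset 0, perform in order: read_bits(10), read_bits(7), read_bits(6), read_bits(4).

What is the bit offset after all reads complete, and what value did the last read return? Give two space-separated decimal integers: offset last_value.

Answer: 27 14

Derivation:
Read 1: bits[0:10] width=10 -> value=437 (bin 0110110101); offset now 10 = byte 1 bit 2; 22 bits remain
Read 2: bits[10:17] width=7 -> value=65 (bin 1000001); offset now 17 = byte 2 bit 1; 15 bits remain
Read 3: bits[17:23] width=6 -> value=40 (bin 101000); offset now 23 = byte 2 bit 7; 9 bits remain
Read 4: bits[23:27] width=4 -> value=14 (bin 1110); offset now 27 = byte 3 bit 3; 5 bits remain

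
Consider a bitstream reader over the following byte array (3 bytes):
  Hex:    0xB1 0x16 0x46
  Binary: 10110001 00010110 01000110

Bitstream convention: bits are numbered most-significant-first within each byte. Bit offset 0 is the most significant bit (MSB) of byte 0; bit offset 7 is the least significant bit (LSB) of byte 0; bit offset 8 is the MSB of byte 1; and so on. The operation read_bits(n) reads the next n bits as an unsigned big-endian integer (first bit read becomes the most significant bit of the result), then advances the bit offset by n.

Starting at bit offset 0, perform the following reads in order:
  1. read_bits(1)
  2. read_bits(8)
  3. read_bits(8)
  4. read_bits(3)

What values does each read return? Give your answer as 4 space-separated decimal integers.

Read 1: bits[0:1] width=1 -> value=1 (bin 1); offset now 1 = byte 0 bit 1; 23 bits remain
Read 2: bits[1:9] width=8 -> value=98 (bin 01100010); offset now 9 = byte 1 bit 1; 15 bits remain
Read 3: bits[9:17] width=8 -> value=44 (bin 00101100); offset now 17 = byte 2 bit 1; 7 bits remain
Read 4: bits[17:20] width=3 -> value=4 (bin 100); offset now 20 = byte 2 bit 4; 4 bits remain

Answer: 1 98 44 4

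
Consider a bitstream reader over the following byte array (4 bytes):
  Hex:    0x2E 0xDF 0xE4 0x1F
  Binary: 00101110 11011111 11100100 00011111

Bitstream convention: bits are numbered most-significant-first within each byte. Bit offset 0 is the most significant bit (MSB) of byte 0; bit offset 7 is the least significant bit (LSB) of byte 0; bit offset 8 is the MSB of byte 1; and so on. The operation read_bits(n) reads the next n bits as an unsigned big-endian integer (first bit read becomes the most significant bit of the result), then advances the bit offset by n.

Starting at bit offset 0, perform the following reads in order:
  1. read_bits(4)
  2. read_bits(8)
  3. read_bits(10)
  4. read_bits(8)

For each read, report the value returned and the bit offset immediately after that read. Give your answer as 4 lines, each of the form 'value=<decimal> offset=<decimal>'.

Answer: value=2 offset=4
value=237 offset=12
value=1017 offset=22
value=7 offset=30

Derivation:
Read 1: bits[0:4] width=4 -> value=2 (bin 0010); offset now 4 = byte 0 bit 4; 28 bits remain
Read 2: bits[4:12] width=8 -> value=237 (bin 11101101); offset now 12 = byte 1 bit 4; 20 bits remain
Read 3: bits[12:22] width=10 -> value=1017 (bin 1111111001); offset now 22 = byte 2 bit 6; 10 bits remain
Read 4: bits[22:30] width=8 -> value=7 (bin 00000111); offset now 30 = byte 3 bit 6; 2 bits remain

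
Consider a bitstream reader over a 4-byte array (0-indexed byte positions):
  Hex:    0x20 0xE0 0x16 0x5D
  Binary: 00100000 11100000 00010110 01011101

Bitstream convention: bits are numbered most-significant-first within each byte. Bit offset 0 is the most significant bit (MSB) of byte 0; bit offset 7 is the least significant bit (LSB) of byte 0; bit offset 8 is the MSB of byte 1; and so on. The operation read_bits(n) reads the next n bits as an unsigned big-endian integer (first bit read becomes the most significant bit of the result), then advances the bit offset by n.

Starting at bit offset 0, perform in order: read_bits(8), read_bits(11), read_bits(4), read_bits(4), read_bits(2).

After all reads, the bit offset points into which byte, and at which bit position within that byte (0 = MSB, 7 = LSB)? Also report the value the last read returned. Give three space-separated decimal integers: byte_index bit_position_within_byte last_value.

Read 1: bits[0:8] width=8 -> value=32 (bin 00100000); offset now 8 = byte 1 bit 0; 24 bits remain
Read 2: bits[8:19] width=11 -> value=1792 (bin 11100000000); offset now 19 = byte 2 bit 3; 13 bits remain
Read 3: bits[19:23] width=4 -> value=11 (bin 1011); offset now 23 = byte 2 bit 7; 9 bits remain
Read 4: bits[23:27] width=4 -> value=2 (bin 0010); offset now 27 = byte 3 bit 3; 5 bits remain
Read 5: bits[27:29] width=2 -> value=3 (bin 11); offset now 29 = byte 3 bit 5; 3 bits remain

Answer: 3 5 3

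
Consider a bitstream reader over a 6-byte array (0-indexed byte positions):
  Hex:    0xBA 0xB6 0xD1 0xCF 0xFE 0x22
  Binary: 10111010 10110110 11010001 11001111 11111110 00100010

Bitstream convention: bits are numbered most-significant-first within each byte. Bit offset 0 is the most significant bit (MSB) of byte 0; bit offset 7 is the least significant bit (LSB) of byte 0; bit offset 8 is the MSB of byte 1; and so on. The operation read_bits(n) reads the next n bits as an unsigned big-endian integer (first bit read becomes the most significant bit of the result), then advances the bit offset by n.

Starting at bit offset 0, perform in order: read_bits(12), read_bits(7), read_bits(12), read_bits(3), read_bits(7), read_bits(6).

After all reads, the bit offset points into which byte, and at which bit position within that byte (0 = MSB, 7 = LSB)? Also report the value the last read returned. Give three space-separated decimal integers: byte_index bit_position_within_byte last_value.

Answer: 5 7 17

Derivation:
Read 1: bits[0:12] width=12 -> value=2987 (bin 101110101011); offset now 12 = byte 1 bit 4; 36 bits remain
Read 2: bits[12:19] width=7 -> value=54 (bin 0110110); offset now 19 = byte 2 bit 3; 29 bits remain
Read 3: bits[19:31] width=12 -> value=2279 (bin 100011100111); offset now 31 = byte 3 bit 7; 17 bits remain
Read 4: bits[31:34] width=3 -> value=7 (bin 111); offset now 34 = byte 4 bit 2; 14 bits remain
Read 5: bits[34:41] width=7 -> value=124 (bin 1111100); offset now 41 = byte 5 bit 1; 7 bits remain
Read 6: bits[41:47] width=6 -> value=17 (bin 010001); offset now 47 = byte 5 bit 7; 1 bits remain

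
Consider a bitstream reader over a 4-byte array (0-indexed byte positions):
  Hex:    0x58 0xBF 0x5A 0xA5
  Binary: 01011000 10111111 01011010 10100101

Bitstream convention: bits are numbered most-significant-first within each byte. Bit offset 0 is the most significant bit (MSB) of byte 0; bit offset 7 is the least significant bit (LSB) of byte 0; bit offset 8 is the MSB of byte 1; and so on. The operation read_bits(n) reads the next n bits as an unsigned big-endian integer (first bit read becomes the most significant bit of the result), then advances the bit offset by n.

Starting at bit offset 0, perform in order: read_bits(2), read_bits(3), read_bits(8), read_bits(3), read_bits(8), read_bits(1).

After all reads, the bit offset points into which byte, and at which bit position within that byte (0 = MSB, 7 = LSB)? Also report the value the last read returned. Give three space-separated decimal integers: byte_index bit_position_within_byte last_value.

Read 1: bits[0:2] width=2 -> value=1 (bin 01); offset now 2 = byte 0 bit 2; 30 bits remain
Read 2: bits[2:5] width=3 -> value=3 (bin 011); offset now 5 = byte 0 bit 5; 27 bits remain
Read 3: bits[5:13] width=8 -> value=23 (bin 00010111); offset now 13 = byte 1 bit 5; 19 bits remain
Read 4: bits[13:16] width=3 -> value=7 (bin 111); offset now 16 = byte 2 bit 0; 16 bits remain
Read 5: bits[16:24] width=8 -> value=90 (bin 01011010); offset now 24 = byte 3 bit 0; 8 bits remain
Read 6: bits[24:25] width=1 -> value=1 (bin 1); offset now 25 = byte 3 bit 1; 7 bits remain

Answer: 3 1 1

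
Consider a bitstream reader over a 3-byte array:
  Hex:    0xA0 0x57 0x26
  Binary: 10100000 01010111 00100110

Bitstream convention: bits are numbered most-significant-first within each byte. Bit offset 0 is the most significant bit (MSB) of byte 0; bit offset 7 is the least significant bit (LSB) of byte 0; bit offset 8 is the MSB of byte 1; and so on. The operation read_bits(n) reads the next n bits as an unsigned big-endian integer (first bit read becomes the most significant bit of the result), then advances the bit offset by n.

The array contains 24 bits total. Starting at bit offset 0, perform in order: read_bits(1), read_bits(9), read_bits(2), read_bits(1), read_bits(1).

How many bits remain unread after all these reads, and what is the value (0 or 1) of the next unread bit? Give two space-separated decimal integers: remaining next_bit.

Answer: 10 1

Derivation:
Read 1: bits[0:1] width=1 -> value=1 (bin 1); offset now 1 = byte 0 bit 1; 23 bits remain
Read 2: bits[1:10] width=9 -> value=129 (bin 010000001); offset now 10 = byte 1 bit 2; 14 bits remain
Read 3: bits[10:12] width=2 -> value=1 (bin 01); offset now 12 = byte 1 bit 4; 12 bits remain
Read 4: bits[12:13] width=1 -> value=0 (bin 0); offset now 13 = byte 1 bit 5; 11 bits remain
Read 5: bits[13:14] width=1 -> value=1 (bin 1); offset now 14 = byte 1 bit 6; 10 bits remain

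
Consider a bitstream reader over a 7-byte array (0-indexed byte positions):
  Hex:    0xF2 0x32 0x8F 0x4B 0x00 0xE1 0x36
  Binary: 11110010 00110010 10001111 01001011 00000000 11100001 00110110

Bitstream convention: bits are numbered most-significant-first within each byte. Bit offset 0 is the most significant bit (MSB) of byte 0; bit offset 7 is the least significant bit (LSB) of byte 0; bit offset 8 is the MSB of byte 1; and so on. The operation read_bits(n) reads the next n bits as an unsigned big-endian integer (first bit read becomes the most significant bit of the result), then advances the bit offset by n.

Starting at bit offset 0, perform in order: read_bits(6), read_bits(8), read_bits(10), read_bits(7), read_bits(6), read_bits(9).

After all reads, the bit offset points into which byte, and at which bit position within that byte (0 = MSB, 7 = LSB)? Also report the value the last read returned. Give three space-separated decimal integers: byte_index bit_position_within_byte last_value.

Read 1: bits[0:6] width=6 -> value=60 (bin 111100); offset now 6 = byte 0 bit 6; 50 bits remain
Read 2: bits[6:14] width=8 -> value=140 (bin 10001100); offset now 14 = byte 1 bit 6; 42 bits remain
Read 3: bits[14:24] width=10 -> value=655 (bin 1010001111); offset now 24 = byte 3 bit 0; 32 bits remain
Read 4: bits[24:31] width=7 -> value=37 (bin 0100101); offset now 31 = byte 3 bit 7; 25 bits remain
Read 5: bits[31:37] width=6 -> value=32 (bin 100000); offset now 37 = byte 4 bit 5; 19 bits remain
Read 6: bits[37:46] width=9 -> value=56 (bin 000111000); offset now 46 = byte 5 bit 6; 10 bits remain

Answer: 5 6 56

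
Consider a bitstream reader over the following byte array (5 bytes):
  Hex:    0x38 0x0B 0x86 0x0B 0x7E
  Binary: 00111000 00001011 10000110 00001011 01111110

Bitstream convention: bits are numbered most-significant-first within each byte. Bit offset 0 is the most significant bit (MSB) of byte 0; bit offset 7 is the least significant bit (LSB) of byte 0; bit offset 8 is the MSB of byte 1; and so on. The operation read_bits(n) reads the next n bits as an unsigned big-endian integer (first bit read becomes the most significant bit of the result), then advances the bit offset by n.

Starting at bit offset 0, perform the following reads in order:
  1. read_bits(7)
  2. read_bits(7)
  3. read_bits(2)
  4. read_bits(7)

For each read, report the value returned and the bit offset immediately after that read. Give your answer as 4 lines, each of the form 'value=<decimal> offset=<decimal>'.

Answer: value=28 offset=7
value=2 offset=14
value=3 offset=16
value=67 offset=23

Derivation:
Read 1: bits[0:7] width=7 -> value=28 (bin 0011100); offset now 7 = byte 0 bit 7; 33 bits remain
Read 2: bits[7:14] width=7 -> value=2 (bin 0000010); offset now 14 = byte 1 bit 6; 26 bits remain
Read 3: bits[14:16] width=2 -> value=3 (bin 11); offset now 16 = byte 2 bit 0; 24 bits remain
Read 4: bits[16:23] width=7 -> value=67 (bin 1000011); offset now 23 = byte 2 bit 7; 17 bits remain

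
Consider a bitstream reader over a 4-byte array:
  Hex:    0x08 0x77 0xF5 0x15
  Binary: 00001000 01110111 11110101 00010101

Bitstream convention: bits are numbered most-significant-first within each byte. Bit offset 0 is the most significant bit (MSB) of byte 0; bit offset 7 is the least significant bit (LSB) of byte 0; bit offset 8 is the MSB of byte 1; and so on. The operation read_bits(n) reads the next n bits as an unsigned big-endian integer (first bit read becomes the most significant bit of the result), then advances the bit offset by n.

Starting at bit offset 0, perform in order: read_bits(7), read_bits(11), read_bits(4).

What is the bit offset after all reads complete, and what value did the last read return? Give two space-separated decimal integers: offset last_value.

Read 1: bits[0:7] width=7 -> value=4 (bin 0000100); offset now 7 = byte 0 bit 7; 25 bits remain
Read 2: bits[7:18] width=11 -> value=479 (bin 00111011111); offset now 18 = byte 2 bit 2; 14 bits remain
Read 3: bits[18:22] width=4 -> value=13 (bin 1101); offset now 22 = byte 2 bit 6; 10 bits remain

Answer: 22 13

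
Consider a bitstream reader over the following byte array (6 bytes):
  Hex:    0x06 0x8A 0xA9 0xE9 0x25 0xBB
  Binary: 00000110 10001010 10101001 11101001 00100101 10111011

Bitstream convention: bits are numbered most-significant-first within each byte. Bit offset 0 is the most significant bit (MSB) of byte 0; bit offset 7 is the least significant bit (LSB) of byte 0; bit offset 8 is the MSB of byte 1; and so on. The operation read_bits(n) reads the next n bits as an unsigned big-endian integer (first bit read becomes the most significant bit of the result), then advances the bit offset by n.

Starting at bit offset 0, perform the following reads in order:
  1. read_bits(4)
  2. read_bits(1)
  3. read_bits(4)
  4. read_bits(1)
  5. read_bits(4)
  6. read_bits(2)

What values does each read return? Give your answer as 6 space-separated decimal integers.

Read 1: bits[0:4] width=4 -> value=0 (bin 0000); offset now 4 = byte 0 bit 4; 44 bits remain
Read 2: bits[4:5] width=1 -> value=0 (bin 0); offset now 5 = byte 0 bit 5; 43 bits remain
Read 3: bits[5:9] width=4 -> value=13 (bin 1101); offset now 9 = byte 1 bit 1; 39 bits remain
Read 4: bits[9:10] width=1 -> value=0 (bin 0); offset now 10 = byte 1 bit 2; 38 bits remain
Read 5: bits[10:14] width=4 -> value=2 (bin 0010); offset now 14 = byte 1 bit 6; 34 bits remain
Read 6: bits[14:16] width=2 -> value=2 (bin 10); offset now 16 = byte 2 bit 0; 32 bits remain

Answer: 0 0 13 0 2 2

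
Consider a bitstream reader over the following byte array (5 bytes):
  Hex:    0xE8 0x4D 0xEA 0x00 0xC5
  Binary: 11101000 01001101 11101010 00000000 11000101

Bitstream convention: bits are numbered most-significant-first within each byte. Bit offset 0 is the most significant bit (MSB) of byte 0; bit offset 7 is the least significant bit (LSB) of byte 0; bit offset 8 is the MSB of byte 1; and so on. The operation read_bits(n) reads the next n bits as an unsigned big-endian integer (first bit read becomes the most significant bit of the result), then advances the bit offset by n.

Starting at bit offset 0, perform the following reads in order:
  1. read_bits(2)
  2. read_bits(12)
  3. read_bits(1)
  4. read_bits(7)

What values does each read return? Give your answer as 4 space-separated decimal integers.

Answer: 3 2579 0 122

Derivation:
Read 1: bits[0:2] width=2 -> value=3 (bin 11); offset now 2 = byte 0 bit 2; 38 bits remain
Read 2: bits[2:14] width=12 -> value=2579 (bin 101000010011); offset now 14 = byte 1 bit 6; 26 bits remain
Read 3: bits[14:15] width=1 -> value=0 (bin 0); offset now 15 = byte 1 bit 7; 25 bits remain
Read 4: bits[15:22] width=7 -> value=122 (bin 1111010); offset now 22 = byte 2 bit 6; 18 bits remain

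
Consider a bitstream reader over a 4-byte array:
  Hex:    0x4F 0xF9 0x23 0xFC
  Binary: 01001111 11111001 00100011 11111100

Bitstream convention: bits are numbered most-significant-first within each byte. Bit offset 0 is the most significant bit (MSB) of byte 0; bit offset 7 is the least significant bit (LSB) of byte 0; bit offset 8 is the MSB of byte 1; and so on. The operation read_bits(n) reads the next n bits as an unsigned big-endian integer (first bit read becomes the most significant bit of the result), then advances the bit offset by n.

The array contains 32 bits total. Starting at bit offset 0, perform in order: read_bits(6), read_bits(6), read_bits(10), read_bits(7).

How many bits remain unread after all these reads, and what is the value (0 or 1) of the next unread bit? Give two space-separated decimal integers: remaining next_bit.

Read 1: bits[0:6] width=6 -> value=19 (bin 010011); offset now 6 = byte 0 bit 6; 26 bits remain
Read 2: bits[6:12] width=6 -> value=63 (bin 111111); offset now 12 = byte 1 bit 4; 20 bits remain
Read 3: bits[12:22] width=10 -> value=584 (bin 1001001000); offset now 22 = byte 2 bit 6; 10 bits remain
Read 4: bits[22:29] width=7 -> value=127 (bin 1111111); offset now 29 = byte 3 bit 5; 3 bits remain

Answer: 3 1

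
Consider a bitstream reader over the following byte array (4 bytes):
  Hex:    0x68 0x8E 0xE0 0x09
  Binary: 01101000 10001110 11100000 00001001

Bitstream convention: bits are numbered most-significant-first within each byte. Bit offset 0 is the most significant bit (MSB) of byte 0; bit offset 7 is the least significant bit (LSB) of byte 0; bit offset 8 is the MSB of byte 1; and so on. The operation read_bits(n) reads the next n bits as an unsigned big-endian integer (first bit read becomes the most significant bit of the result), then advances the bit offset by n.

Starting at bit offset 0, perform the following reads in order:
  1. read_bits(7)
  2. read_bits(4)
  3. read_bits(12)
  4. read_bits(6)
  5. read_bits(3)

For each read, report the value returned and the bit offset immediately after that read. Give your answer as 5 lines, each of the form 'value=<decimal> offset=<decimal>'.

Answer: value=52 offset=7
value=4 offset=11
value=1904 offset=23
value=1 offset=29
value=1 offset=32

Derivation:
Read 1: bits[0:7] width=7 -> value=52 (bin 0110100); offset now 7 = byte 0 bit 7; 25 bits remain
Read 2: bits[7:11] width=4 -> value=4 (bin 0100); offset now 11 = byte 1 bit 3; 21 bits remain
Read 3: bits[11:23] width=12 -> value=1904 (bin 011101110000); offset now 23 = byte 2 bit 7; 9 bits remain
Read 4: bits[23:29] width=6 -> value=1 (bin 000001); offset now 29 = byte 3 bit 5; 3 bits remain
Read 5: bits[29:32] width=3 -> value=1 (bin 001); offset now 32 = byte 4 bit 0; 0 bits remain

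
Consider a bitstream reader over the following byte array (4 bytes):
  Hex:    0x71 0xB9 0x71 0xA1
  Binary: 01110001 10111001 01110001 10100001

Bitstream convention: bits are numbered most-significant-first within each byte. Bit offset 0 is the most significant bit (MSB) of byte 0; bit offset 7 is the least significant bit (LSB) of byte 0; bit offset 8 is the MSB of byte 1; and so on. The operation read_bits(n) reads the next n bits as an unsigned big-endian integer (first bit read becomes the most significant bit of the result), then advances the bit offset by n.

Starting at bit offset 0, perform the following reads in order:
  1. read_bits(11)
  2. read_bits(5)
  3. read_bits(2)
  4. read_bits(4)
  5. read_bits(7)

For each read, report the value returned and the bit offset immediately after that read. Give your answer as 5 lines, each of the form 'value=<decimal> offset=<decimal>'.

Read 1: bits[0:11] width=11 -> value=909 (bin 01110001101); offset now 11 = byte 1 bit 3; 21 bits remain
Read 2: bits[11:16] width=5 -> value=25 (bin 11001); offset now 16 = byte 2 bit 0; 16 bits remain
Read 3: bits[16:18] width=2 -> value=1 (bin 01); offset now 18 = byte 2 bit 2; 14 bits remain
Read 4: bits[18:22] width=4 -> value=12 (bin 1100); offset now 22 = byte 2 bit 6; 10 bits remain
Read 5: bits[22:29] width=7 -> value=52 (bin 0110100); offset now 29 = byte 3 bit 5; 3 bits remain

Answer: value=909 offset=11
value=25 offset=16
value=1 offset=18
value=12 offset=22
value=52 offset=29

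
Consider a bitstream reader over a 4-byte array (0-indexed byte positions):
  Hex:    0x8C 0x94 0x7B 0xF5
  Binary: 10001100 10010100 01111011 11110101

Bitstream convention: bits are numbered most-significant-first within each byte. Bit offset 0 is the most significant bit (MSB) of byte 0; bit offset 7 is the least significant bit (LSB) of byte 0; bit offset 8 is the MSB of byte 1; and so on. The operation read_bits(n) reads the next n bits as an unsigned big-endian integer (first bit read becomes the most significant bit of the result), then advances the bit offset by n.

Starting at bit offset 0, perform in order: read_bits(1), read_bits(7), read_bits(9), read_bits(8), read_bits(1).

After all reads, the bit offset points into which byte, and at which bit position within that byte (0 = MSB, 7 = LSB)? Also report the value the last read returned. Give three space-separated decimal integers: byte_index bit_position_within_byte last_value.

Read 1: bits[0:1] width=1 -> value=1 (bin 1); offset now 1 = byte 0 bit 1; 31 bits remain
Read 2: bits[1:8] width=7 -> value=12 (bin 0001100); offset now 8 = byte 1 bit 0; 24 bits remain
Read 3: bits[8:17] width=9 -> value=296 (bin 100101000); offset now 17 = byte 2 bit 1; 15 bits remain
Read 4: bits[17:25] width=8 -> value=247 (bin 11110111); offset now 25 = byte 3 bit 1; 7 bits remain
Read 5: bits[25:26] width=1 -> value=1 (bin 1); offset now 26 = byte 3 bit 2; 6 bits remain

Answer: 3 2 1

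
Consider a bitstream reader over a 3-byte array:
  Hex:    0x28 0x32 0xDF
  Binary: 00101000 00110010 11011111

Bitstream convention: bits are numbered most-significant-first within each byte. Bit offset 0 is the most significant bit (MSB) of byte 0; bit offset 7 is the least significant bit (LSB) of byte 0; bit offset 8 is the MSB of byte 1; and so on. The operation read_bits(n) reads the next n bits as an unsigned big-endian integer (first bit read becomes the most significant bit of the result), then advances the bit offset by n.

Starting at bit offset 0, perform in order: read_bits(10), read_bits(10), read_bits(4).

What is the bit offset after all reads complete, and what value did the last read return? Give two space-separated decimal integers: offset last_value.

Read 1: bits[0:10] width=10 -> value=160 (bin 0010100000); offset now 10 = byte 1 bit 2; 14 bits remain
Read 2: bits[10:20] width=10 -> value=813 (bin 1100101101); offset now 20 = byte 2 bit 4; 4 bits remain
Read 3: bits[20:24] width=4 -> value=15 (bin 1111); offset now 24 = byte 3 bit 0; 0 bits remain

Answer: 24 15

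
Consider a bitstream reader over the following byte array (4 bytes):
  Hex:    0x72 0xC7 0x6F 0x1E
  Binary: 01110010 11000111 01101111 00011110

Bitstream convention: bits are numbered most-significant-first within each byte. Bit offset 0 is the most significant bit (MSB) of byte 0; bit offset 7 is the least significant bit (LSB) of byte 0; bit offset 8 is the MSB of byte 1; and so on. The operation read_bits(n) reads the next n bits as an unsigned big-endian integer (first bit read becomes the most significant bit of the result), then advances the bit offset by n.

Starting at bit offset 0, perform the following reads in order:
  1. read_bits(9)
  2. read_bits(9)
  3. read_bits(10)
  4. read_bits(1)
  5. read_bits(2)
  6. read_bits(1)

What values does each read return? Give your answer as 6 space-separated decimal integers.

Read 1: bits[0:9] width=9 -> value=229 (bin 011100101); offset now 9 = byte 1 bit 1; 23 bits remain
Read 2: bits[9:18] width=9 -> value=285 (bin 100011101); offset now 18 = byte 2 bit 2; 14 bits remain
Read 3: bits[18:28] width=10 -> value=753 (bin 1011110001); offset now 28 = byte 3 bit 4; 4 bits remain
Read 4: bits[28:29] width=1 -> value=1 (bin 1); offset now 29 = byte 3 bit 5; 3 bits remain
Read 5: bits[29:31] width=2 -> value=3 (bin 11); offset now 31 = byte 3 bit 7; 1 bits remain
Read 6: bits[31:32] width=1 -> value=0 (bin 0); offset now 32 = byte 4 bit 0; 0 bits remain

Answer: 229 285 753 1 3 0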